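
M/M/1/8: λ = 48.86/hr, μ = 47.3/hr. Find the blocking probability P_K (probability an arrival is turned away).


ρ = λ/μ = 48.86/47.3 = 1.0330
P_K = (1−ρ)ρ^K/(1−ρ^(K+1)) = (-0.03298·1.296399)/(1 − 1.339155)
= -0.042756/-0.339155 = 0.126068

Final: 0.126068


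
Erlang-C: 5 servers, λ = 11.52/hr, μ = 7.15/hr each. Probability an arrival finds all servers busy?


a = λ/μ = 1.6112; ρ = a/5 = 0.3222
P₀ = 0.199182 (from M/M/c formula)
C(c,a) = [a^c/(c!(1−ρ))]·P₀ = [10.85756/(120·0.6778)]·0.199182
= 0.13350·0.199182 = 0.026590

Final: 0.026590


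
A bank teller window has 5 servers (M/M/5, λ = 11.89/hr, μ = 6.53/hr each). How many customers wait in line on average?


a = λ/μ = 1.8208; ρ = a/5 = 0.3642
P₀ = 0.161161
Lq = P₀·a^c·ρ / (c!·(1−ρ)²) = 0.161161·20.01444·0.3642/(120·0.40429)
= 0.02421

Final: 0.02421


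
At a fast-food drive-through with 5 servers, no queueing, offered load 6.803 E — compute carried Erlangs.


B(5,6.803) = 0.412892 (Erlang-B)
Carried load = a(1 − B) = 6.803·(1 − 0.412892) = 6.803·0.587108 = 3.9941 E

Final: 3.9941 Erlangs


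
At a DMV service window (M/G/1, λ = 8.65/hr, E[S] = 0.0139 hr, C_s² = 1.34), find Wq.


ρ = λ·E[S] = 8.65·0.0139 = 0.1202
E[S²] = E[S]²(1+C_s²) = 0.0139²·(1+1.34) = 0.0004521
Wq = λ·E[S²]/(2(1−ρ)) = 8.65·0.0004521/(2·0.8798) = 0.002223 hr

Final: 0.002223 hr


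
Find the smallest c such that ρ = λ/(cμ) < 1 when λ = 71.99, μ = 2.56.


Stability requires cμ > λ ⇔ c > λ/μ.
λ/μ = 71.99/2.56 = 28.1211
Minimum integer c = ⌊28.1211⌋ + 1 = 29
Check: 29·2.56 = 74.24 > 71.99, while 28·2.56 = 71.68 ≤ 71.99

Final: 29 servers


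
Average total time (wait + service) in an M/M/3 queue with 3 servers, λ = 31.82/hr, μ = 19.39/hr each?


a = 1.6411; ρ = 0.5470; P₀ = 0.178138
Lq = P₀·a^c·ρ/(c!(1−ρ)²) = 0.34979
Wq = Lq/λ = 0.34979/31.82 = 0.01099 hr
W = Wq + 1/μ = 0.01099 + 0.05157 = 0.06257 hr

Final: 0.06257 hr


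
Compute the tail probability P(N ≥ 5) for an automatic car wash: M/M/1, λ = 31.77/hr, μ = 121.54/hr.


ρ = 31.77/121.54 = 0.2614
P(N ≥ n) = ρ^n = 0.2614^5 = 0.001220

Final: 0.001220


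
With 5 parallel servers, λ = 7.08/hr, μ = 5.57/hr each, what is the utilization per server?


ρ = λ/(cμ) = 7.08/(5·5.57) = 7.08/27.85 = 0.2542

Final: 0.2542


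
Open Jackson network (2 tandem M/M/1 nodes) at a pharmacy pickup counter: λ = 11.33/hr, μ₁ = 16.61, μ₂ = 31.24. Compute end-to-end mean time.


Each node sees arrival rate λ = 11.33/hr (tandem ⇒ throughput preserved).
W₁ = 1/(μ₁−λ) = 1/(16.61−11.33) = 0.18939 hr
W₂ = 1/(μ₂−λ) = 1/(31.24−11.33) = 0.05023 hr
W_total = W₁ + W₂ = 0.18939 + 0.05023 = 0.23962 hr

Final: 0.23962 hr


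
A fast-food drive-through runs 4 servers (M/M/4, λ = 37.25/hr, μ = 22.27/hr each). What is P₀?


a = λ/μ = 37.25/22.27 = 1.6727; ρ = a/c = 0.4182
Σ_{k=0}^{3} a^k/k! (terms k=0..3) = 1.00000 + 1.67265 + 1.39889 + 0.77995 = 4.85149
Tail: a^4/(4!(1−ρ)) = 7.82752/(24·0.5818) = 0.56055
P₀ = 1/(4.85149 + 0.56055) = 1/5.41204 = 0.184773

Final: 0.184773


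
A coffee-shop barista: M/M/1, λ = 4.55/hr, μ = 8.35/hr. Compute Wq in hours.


ρ = 4.55/8.35 = 0.5449
Wq = ρ/(μ−λ) = 0.5449/(8.35 − 4.55) = 0.5449/3.80 = 0.1434 hr

Final: 0.1434 hr


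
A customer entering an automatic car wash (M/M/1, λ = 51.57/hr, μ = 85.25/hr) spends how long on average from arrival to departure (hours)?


W = 1/(μ−λ) = 1/(85.25 − 51.57) = 1/33.68 = 0.02969 hr

Final: 0.02969 hr


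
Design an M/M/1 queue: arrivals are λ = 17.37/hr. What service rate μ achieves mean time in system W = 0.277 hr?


W = 1/(μ−λ) ⇒ μ − λ = 1/W = 1/0.277 = 3.6101
μ = λ + 1/W = 17.37 + 3.6101 = 20.9801 per hr

Final: 20.9801 /hr


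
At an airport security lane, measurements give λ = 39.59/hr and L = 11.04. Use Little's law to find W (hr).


W = L/λ = 11.04/39.59 = 0.2789 hr

Final: 0.2789 hr


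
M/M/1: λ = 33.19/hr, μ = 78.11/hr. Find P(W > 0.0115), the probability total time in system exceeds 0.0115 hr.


W ~ Exponential(μ−λ) for M/M/1.
μ − λ = 78.11 − 33.19 = 44.9200
P(W > t) = e^{−(μ−λ)t} = e^{−0.5166} = 0.596557

Final: 0.596557


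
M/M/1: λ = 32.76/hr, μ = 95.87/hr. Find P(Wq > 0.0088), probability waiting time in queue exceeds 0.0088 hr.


ρ = 32.76/95.87 = 0.3417
P(Wq > t) = ρ·e^{−(μ−λ)t} = 0.3417·e^{−0.5554}
= 0.3417·0.573861 = 0.196096

Final: 0.196096


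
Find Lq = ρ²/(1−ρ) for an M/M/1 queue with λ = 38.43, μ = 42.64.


ρ = 38.43/42.64 = 0.9013
Lq = ρ²/(1−ρ) = 0.8123/0.09873 = 8.2270

Final: 8.2270


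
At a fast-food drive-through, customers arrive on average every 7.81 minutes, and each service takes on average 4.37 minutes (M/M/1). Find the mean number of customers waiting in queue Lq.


λ = 60/7.81 = 7.6825 /hr
μ = 60/4.37 = 13.7300 /hr
ρ = λ/μ = 7.6825/13.7300 = 0.5595
Lq = ρ²/(1−ρ) = 0.3131/0.4405 = 0.7108

Final: 0.7108


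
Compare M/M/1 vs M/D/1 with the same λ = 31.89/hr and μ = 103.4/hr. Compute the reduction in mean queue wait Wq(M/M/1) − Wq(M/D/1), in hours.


ρ = 31.89/103.4 = 0.3084
Wq(M/M/1) = ρ/(μ−λ) = 0.3084/71.51 = 0.004313 hr
Wq(M/D/1) = ρ/(2(μ−λ)) = 0.002156 hr
Savings = 0.004313 − 0.002156 = 0.002156 hr

Final: 0.002156 hr


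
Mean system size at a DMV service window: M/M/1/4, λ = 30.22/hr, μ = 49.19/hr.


ρ = 30.22/49.19 = 0.6144
L = ρ[1 − (K+1)ρ^K + Kρ^(K+1)] / [(1−ρ)(1−ρ^(K+1))]
Numerator: 0.6144·(1 − 5·0.142453 + 4·0.087516) = 0.391835
Denominator: (0.3856)·(0.912484) = 0.351897
L = 0.391835/0.351897 = 1.1135

Final: 1.1135


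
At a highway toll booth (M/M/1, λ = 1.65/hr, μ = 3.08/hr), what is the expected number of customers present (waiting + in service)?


ρ = λ/μ = 1.65/3.08 = 0.5357
L = ρ/(1−ρ) = 0.5357/(1 − 0.5357) = 0.5357/0.4643 = 1.1538

Final: 1.1538


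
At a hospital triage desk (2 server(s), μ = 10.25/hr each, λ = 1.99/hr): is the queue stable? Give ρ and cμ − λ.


Total capacity cμ = 2·10.25 = 20.50/hr
ρ = λ/(cμ) = 1.99/20.50 = 0.09707
Stable ⇔ ρ < 1: YES
Spare capacity = cμ − λ = 20.50 − 1.99 = 18.51/hr

Final: ρ = 0.09707; stable; margin = 18.51/hr


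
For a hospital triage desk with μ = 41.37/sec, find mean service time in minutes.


Mean service time = 1/μ = 1/41.37 second = 0.02417 second
In minutes: 0.02417 × 0.0166667 = 0.0004029 min

Final: 0.0004029 min


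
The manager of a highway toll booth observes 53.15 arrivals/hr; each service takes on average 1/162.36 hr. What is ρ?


ρ = λ/μ = 53.15/162.36 = 0.3274

Final: 0.3274


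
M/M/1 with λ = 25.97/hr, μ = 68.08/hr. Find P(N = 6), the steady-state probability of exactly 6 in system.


ρ = 25.97/68.08 = 0.3815
P_n = (1−ρ)·ρ^n = (1 − 0.3815)·0.3815^6 = 0.6185·0.003081 = 0.001906

Final: 0.001906


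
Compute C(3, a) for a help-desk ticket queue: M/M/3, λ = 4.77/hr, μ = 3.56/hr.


a = λ/μ = 1.3399; ρ = a/3 = 0.4466
P₀ = 0.252395 (from M/M/c formula)
C(c,a) = [a^c/(c!(1−ρ))]·P₀ = [2.40550/(6·0.5534)]·0.252395
= 0.72450·0.252395 = 0.182860

Final: 0.182860


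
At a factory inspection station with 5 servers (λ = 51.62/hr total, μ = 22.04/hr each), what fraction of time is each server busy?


ρ = λ/(cμ) = 51.62/(5·22.04) = 51.62/110.20 = 0.4684

Final: 0.4684


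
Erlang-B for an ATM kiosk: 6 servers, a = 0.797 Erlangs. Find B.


B(c,a) = (a^c/c!) / Σ_{k=0}^{c} a^k/k!
a^6/6! = 0.0003560
Σ terms (k=0..6): 1.00000 + 0.79700 + 0.31760 + 0.08438 + 0.01681 + 0.002680 + 0.0003560 = 2.218829
B = 0.0003560/2.218829 = 0.0001604

Final: 0.0001604


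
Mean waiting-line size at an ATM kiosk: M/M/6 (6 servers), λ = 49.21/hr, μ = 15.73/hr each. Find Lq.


a = λ/μ = 3.1284; ρ = a/6 = 0.5214
P₀ = 0.042857
Lq = P₀·a^c·ρ / (c!·(1−ρ)²) = 0.042857·937.44944·0.5214/(720·0.22906)
= 0.12702

Final: 0.12702


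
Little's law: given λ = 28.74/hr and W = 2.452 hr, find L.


L = λW = 28.74·2.452 = 70.4705

Final: 70.4705


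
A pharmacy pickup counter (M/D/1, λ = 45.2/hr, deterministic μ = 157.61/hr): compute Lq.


ρ = 45.2/157.61 = 0.2868
M/D/1: Lq = ρ²/(2(1−ρ)) = 0.08224/(2·0.7132) = 0.05766

Final: 0.05766


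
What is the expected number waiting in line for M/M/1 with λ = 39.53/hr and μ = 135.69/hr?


ρ = 39.53/135.69 = 0.2913
Lq = ρ²/(1−ρ) = 0.08487/0.7087 = 0.1198

Final: 0.1198


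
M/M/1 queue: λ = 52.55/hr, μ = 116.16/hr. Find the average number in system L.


ρ = λ/μ = 52.55/116.16 = 0.4524
L = ρ/(1−ρ) = 0.4524/(1 − 0.4524) = 0.4524/0.5476 = 0.8261

Final: 0.8261


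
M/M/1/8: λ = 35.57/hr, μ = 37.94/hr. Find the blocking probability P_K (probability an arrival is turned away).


ρ = λ/μ = 35.57/37.94 = 0.9375
P_K = (1−ρ)ρ^K/(1−ρ^(K+1)) = (0.06247·0.596887)/(1 − 0.559601)
= 0.037286/0.440399 = 0.084664

Final: 0.084664


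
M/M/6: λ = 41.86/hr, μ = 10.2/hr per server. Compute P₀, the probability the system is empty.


a = λ/μ = 41.86/10.2 = 4.1039; ρ = a/c = 0.6840
Σ_{k=0}^{5} a^k/k! (terms k=0..5) = 1.00000 + 4.10392 + 8.42109 + 11.51983 + 11.81912 + 9.70094 = 46.56489
Tail: a^6/(6!(1−ρ)) = 4777.42979/(720·0.3160) = 20.99698
P₀ = 1/(46.56489 + 20.99698) = 1/67.56187 = 0.014801

Final: 0.014801


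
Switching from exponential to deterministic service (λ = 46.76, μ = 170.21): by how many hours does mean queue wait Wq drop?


ρ = 46.76/170.21 = 0.2747
Wq(M/M/1) = ρ/(μ−λ) = 0.2747/123.45 = 0.002225 hr
Wq(M/D/1) = ρ/(2(μ−λ)) = 0.001113 hr
Savings = 0.002225 − 0.001113 = 0.001113 hr

Final: 0.001113 hr


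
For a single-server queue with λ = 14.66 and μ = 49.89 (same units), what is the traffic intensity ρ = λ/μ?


ρ = λ/μ = 14.66/49.89 = 0.2938

Final: 0.2938


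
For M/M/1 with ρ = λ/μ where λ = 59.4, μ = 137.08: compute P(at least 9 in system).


ρ = 59.4/137.08 = 0.4333
P(N ≥ n) = ρ^n = 0.4333^9 = 0.0005387

Final: 0.0005387


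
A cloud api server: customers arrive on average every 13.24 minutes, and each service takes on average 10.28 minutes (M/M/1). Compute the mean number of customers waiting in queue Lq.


λ = 60/13.24 = 4.5317 /hr
μ = 60/10.28 = 5.8366 /hr
ρ = λ/μ = 4.5317/5.8366 = 0.7764
Lq = ρ²/(1−ρ) = 0.6029/0.2236 = 2.6965

Final: 2.6965


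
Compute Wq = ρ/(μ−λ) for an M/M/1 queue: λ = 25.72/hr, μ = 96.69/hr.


ρ = 25.72/96.69 = 0.2660
Wq = ρ/(μ−λ) = 0.2660/(96.69 − 25.72) = 0.2660/70.97 = 0.003748 hr

Final: 0.003748 hr


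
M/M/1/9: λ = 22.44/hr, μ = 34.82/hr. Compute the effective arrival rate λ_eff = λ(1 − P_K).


ρ = 0.6445; P_K = (1−ρ)ρ^9/(1−ρ^10) = 0.006903
λ_eff = λ(1 − P_K) = 22.44·(1 − 0.006903) = 22.44·0.993097 = 22.2851 /hr

Final: 22.2851 /hr


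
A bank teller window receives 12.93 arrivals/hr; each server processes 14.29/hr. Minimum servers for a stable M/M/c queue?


Stability requires cμ > λ ⇔ c > λ/μ.
λ/μ = 12.93/14.29 = 0.9048
Minimum integer c = ⌊0.9048⌋ + 1 = 1
Check: 1·14.29 = 14.29 > 12.93, while 0·14.29 = 0.00 ≤ 12.93

Final: 1 servers


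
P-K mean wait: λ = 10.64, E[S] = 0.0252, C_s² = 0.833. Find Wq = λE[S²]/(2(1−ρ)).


ρ = λ·E[S] = 10.64·0.0252 = 0.2681
E[S²] = E[S]²(1+C_s²) = 0.0252²·(1+0.833) = 0.001164
Wq = λ·E[S²]/(2(1−ρ)) = 10.64·0.001164/(2·0.7319) = 0.008461 hr

Final: 0.008461 hr


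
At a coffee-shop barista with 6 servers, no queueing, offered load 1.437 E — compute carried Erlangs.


B(6,1.437) = 0.002908 (Erlang-B)
Carried load = a(1 − B) = 1.437·(1 − 0.002908) = 1.437·0.997092 = 1.4328 E

Final: 1.4328 Erlangs


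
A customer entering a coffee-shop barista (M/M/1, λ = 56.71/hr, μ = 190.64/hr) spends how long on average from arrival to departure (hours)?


W = 1/(μ−λ) = 1/(190.64 − 56.71) = 1/133.93 = 0.007467 hr

Final: 0.007467 hr


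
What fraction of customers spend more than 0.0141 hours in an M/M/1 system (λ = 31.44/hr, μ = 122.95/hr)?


W ~ Exponential(μ−λ) for M/M/1.
μ − λ = 122.95 − 31.44 = 91.5100
P(W > t) = e^{−(μ−λ)t} = e^{−1.2903} = 0.275191

Final: 0.275191


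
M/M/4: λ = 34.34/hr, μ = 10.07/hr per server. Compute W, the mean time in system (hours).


a = 3.4101; ρ = 0.8525; P₀ = 0.018167
Lq = P₀·a^c·ρ/(c!(1−ρ)²) = 4.01310
Wq = Lq/λ = 4.01310/34.34 = 0.11686 hr
W = Wq + 1/μ = 0.11686 + 0.09930 = 0.21617 hr

Final: 0.21617 hr


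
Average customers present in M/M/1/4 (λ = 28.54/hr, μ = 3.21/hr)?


ρ = 28.54/3.21 = 8.8910
L = ρ[1 − (K+1)ρ^K + Kρ^(K+1)] / [(1−ρ)(1−ρ^(K+1))]
Numerator: 8.8910·(1 − 5·6248.787348 + 4·55557.754180) = 1698068.474345
Denominator: (-7.8910)·(-55556.754180) = 438396.443424
L = 1698068.474345/438396.443424 = 3.8734

Final: 3.8734


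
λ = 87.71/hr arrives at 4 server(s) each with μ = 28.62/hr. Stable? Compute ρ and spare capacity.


Total capacity cμ = 4·28.62 = 114.48/hr
ρ = λ/(cμ) = 87.71/114.48 = 0.7662
Stable ⇔ ρ < 1: YES
Spare capacity = cμ − λ = 114.48 − 87.71 = 26.77/hr

Final: ρ = 0.7662; stable; margin = 26.77/hr


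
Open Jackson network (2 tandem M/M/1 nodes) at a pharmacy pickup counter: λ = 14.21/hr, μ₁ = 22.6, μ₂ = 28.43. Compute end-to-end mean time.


Each node sees arrival rate λ = 14.21/hr (tandem ⇒ throughput preserved).
W₁ = 1/(μ₁−λ) = 1/(22.6−14.21) = 0.11919 hr
W₂ = 1/(μ₂−λ) = 1/(28.43−14.21) = 0.07032 hr
W_total = W₁ + W₂ = 0.11919 + 0.07032 = 0.18951 hr

Final: 0.18951 hr


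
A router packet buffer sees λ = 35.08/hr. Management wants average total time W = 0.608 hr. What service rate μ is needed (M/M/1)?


W = 1/(μ−λ) ⇒ μ − λ = 1/W = 1/0.608 = 1.6447
μ = λ + 1/W = 35.08 + 1.6447 = 36.7247 per hr

Final: 36.7247 /hr


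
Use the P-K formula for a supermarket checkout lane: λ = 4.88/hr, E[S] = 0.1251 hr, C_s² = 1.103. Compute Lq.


ρ = λ·E[S] = 4.88·0.1251 = 0.6105
Lq = ρ²(1+C_s²)/(2(1−ρ)) = 0.3727·(1+1.103)/(2·0.3895)
= 0.3727·2.1030/0.7790 = 1.00610

Final: 1.00610


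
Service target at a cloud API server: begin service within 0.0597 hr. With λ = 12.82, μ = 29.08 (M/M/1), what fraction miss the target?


ρ = 12.82/29.08 = 0.4409
P(Wq > t) = ρ·e^{−(μ−λ)t} = 0.4409·e^{−0.9707}
= 0.4409·0.378809 = 0.166999

Final: 0.166999


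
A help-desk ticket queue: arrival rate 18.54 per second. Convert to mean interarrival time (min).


Mean interarrival time = 1/λ = 1/18.54 second = 0.05394 second
In minutes: 0.05394 × 0.0166667 = 0.0008990 min

Final: 0.0008990 min


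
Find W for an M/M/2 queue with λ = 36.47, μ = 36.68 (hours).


a = 0.9943; ρ = 0.4971; P₀ = 0.335883
Lq = P₀·a^c·ρ/(c!(1−ρ)²) = 0.32640
Wq = Lq/λ = 0.32640/36.47 = 0.008950 hr
W = Wq + 1/μ = 0.008950 + 0.02726 = 0.03621 hr

Final: 0.03621 hr


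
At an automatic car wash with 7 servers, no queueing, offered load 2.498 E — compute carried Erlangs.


B(7,2.498) = 0.009947 (Erlang-B)
Carried load = a(1 − B) = 2.498·(1 − 0.009947) = 2.498·0.990053 = 2.4732 E

Final: 2.4732 Erlangs


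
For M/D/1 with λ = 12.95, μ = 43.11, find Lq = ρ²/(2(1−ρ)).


ρ = 12.95/43.11 = 0.3004
M/D/1: Lq = ρ²/(2(1−ρ)) = 0.09024/(2·0.6996) = 0.06449

Final: 0.06449


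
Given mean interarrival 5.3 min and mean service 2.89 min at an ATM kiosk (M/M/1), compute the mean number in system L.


λ = 60/5.3 = 11.3208 /hr
μ = 60/2.89 = 20.7612 /hr
ρ = λ/μ = 11.3208/20.7612 = 0.5453
L = ρ/(1−ρ) = 0.5453/0.4547 = 1.1992

Final: 1.1992


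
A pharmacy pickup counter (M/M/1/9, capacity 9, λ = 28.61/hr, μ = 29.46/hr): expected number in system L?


ρ = 28.61/29.46 = 0.9711
L = ρ[1 − (K+1)ρ^K + Kρ^(K+1)] / [(1−ρ)(1−ρ^(K+1))]
Numerator: 0.9711·(1 − 10·0.768362 + 9·0.746193) = 0.031187
Denominator: (0.02885)·(0.253807) = 0.007323
L = 0.031187/0.007323 = 4.2588

Final: 4.2588


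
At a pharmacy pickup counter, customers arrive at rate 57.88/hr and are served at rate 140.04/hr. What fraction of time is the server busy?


ρ = λ/μ = 57.88/140.04 = 0.4133

Final: 0.4133


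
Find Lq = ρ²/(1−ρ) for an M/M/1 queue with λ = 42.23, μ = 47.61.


ρ = 42.23/47.61 = 0.8870
Lq = ρ²/(1−ρ) = 0.7868/0.1130 = 6.9624

Final: 6.9624


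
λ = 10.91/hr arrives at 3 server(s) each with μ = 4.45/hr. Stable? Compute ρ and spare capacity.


Total capacity cμ = 3·4.45 = 13.35/hr
ρ = λ/(cμ) = 10.91/13.35 = 0.8172
Stable ⇔ ρ < 1: YES
Spare capacity = cμ − λ = 13.35 − 10.91 = 2.44/hr

Final: ρ = 0.8172; stable; margin = 2.44/hr


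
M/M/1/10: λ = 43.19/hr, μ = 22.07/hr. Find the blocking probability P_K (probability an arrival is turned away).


ρ = λ/μ = 43.19/22.07 = 1.9570
P_K = (1−ρ)ρ^K/(1−ρ^(K+1)) = (-0.9570·823.775192)/(1 − 1612.091098)
= -788.315906/-1611.091098 = 0.489306

Final: 0.489306


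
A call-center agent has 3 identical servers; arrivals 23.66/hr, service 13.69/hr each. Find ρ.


ρ = λ/(cμ) = 23.66/(3·13.69) = 23.66/41.07 = 0.5761

Final: 0.5761


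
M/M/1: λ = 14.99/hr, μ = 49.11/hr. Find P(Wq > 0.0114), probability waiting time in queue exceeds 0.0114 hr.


ρ = 14.99/49.11 = 0.3052
P(Wq > t) = ρ·e^{−(μ−λ)t} = 0.3052·e^{−0.3890}
= 0.3052·0.677756 = 0.206874

Final: 0.206874


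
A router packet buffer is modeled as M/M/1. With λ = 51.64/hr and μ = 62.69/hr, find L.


ρ = λ/μ = 51.64/62.69 = 0.8237
L = ρ/(1−ρ) = 0.8237/(1 − 0.8237) = 0.8237/0.1763 = 4.6733

Final: 4.6733


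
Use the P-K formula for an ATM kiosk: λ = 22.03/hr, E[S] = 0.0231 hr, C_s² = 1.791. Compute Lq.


ρ = λ·E[S] = 22.03·0.0231 = 0.5089
Lq = ρ²(1+C_s²)/(2(1−ρ)) = 0.2590·(1+1.791)/(2·0.4911)
= 0.2590·2.7910/0.9822 = 0.73588

Final: 0.73588


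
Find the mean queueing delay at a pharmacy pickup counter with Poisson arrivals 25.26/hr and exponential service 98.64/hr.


ρ = 25.26/98.64 = 0.2561
Wq = ρ/(μ−λ) = 0.2561/(98.64 − 25.26) = 0.2561/73.38 = 0.003490 hr

Final: 0.003490 hr


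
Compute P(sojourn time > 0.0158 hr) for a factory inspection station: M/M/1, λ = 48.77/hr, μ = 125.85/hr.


W ~ Exponential(μ−λ) for M/M/1.
μ − λ = 125.85 − 48.77 = 77.0800
P(W > t) = e^{−(μ−λ)t} = e^{−1.2179} = 0.295861

Final: 0.295861


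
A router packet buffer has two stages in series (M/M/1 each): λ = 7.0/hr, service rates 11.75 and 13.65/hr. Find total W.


Each node sees arrival rate λ = 7.0/hr (tandem ⇒ throughput preserved).
W₁ = 1/(μ₁−λ) = 1/(11.75−7.0) = 0.21053 hr
W₂ = 1/(μ₂−λ) = 1/(13.65−7.0) = 0.15038 hr
W_total = W₁ + W₂ = 0.21053 + 0.15038 = 0.36090 hr

Final: 0.36090 hr


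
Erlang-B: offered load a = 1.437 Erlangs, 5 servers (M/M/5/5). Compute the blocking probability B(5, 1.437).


B(c,a) = (a^c/c!) / Σ_{k=0}^{c} a^k/k!
a^5/5! = 0.051063
Σ terms (k=0..5): 1.00000 + 1.43700 + 1.03248 + 0.49456 + 0.17767 + 0.05106 = 4.192778
B = 0.051063/4.192778 = 0.012179

Final: 0.012179


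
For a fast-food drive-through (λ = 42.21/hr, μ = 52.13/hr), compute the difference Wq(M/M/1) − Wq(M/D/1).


ρ = 42.21/52.13 = 0.8097
Wq(M/M/1) = ρ/(μ−λ) = 0.8097/9.92 = 0.08162 hr
Wq(M/D/1) = ρ/(2(μ−λ)) = 0.04081 hr
Savings = 0.08162 − 0.04081 = 0.04081 hr

Final: 0.04081 hr


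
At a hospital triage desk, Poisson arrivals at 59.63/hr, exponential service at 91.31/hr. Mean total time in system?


W = 1/(μ−λ) = 1/(91.31 − 59.63) = 1/31.68 = 0.03157 hr

Final: 0.03157 hr


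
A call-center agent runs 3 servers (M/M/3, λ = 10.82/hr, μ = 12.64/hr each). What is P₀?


a = λ/μ = 10.82/12.64 = 0.8560; ρ = a/c = 0.2853
Σ_{k=0}^{2} a^k/k! (terms k=0..2) = 1.00000 + 0.85601 + 0.36638 = 2.22239
Tail: a^3/(3!(1−ρ)) = 0.62725/(6·0.7147) = 0.14628
P₀ = 1/(2.22239 + 0.14628) = 1/2.36867 = 0.422177

Final: 0.422177


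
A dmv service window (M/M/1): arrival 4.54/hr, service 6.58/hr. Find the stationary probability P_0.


ρ = 4.54/6.58 = 0.6900
P_n = (1−ρ)·ρ^n = (1 − 0.6900)·0.6900^0 = 0.3100·1.000000 = 0.310030

Final: 0.310030


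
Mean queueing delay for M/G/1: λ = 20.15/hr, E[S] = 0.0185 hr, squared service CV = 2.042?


ρ = λ·E[S] = 20.15·0.0185 = 0.3728
E[S²] = E[S]²(1+C_s²) = 0.0185²·(1+2.042) = 0.001041
Wq = λ·E[S²]/(2(1−ρ)) = 20.15·0.001041/(2·0.6272) = 0.01672 hr

Final: 0.01672 hr


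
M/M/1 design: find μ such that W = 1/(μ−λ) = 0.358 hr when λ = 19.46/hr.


W = 1/(μ−λ) ⇒ μ − λ = 1/W = 1/0.358 = 2.7933
μ = λ + 1/W = 19.46 + 2.7933 = 22.2533 per hr

Final: 22.2533 /hr


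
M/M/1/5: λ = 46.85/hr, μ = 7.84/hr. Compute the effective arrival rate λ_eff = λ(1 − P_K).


ρ = 5.9758; P_K = (1−ρ)ρ^5/(1−ρ^6) = 0.832676
λ_eff = λ(1 − P_K) = 46.85·(1 − 0.832676) = 46.85·0.167324 = 7.8391 /hr

Final: 7.8391 /hr


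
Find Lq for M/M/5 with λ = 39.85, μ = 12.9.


a = λ/μ = 3.0891; ρ = a/5 = 0.6178
P₀ = 0.042190
Lq = P₀·a^c·ρ / (c!·(1−ρ)²) = 0.042190·281.31512·0.6178/(120·0.14605)
= 0.41838

Final: 0.41838


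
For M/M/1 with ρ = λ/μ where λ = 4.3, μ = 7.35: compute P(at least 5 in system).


ρ = 4.3/7.35 = 0.5850
P(N ≥ n) = ρ^n = 0.5850^5 = 0.068534

Final: 0.068534


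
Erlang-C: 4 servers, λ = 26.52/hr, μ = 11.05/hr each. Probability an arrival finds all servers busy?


a = λ/μ = 2.4000; ρ = a/4 = 0.6000
P₀ = 0.083056 (from M/M/c formula)
C(c,a) = [a^c/(c!(1−ρ))]·P₀ = [33.17760/(24·0.4000)]·0.083056
= 3.45600·0.083056 = 0.287043

Final: 0.287043


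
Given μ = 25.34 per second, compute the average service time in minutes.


Mean service time = 1/μ = 1/25.34 second = 0.03946 second
In minutes: 0.03946 × 0.0166667 = 0.0006577 min

Final: 0.0006577 min


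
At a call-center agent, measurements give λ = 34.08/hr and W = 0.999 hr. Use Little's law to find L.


L = λW = 34.08·0.999 = 34.0459

Final: 34.0459


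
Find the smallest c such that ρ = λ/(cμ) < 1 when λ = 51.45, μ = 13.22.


Stability requires cμ > λ ⇔ c > λ/μ.
λ/μ = 51.45/13.22 = 3.8918
Minimum integer c = ⌊3.8918⌋ + 1 = 4
Check: 4·13.22 = 52.88 > 51.45, while 3·13.22 = 39.66 ≤ 51.45

Final: 4 servers


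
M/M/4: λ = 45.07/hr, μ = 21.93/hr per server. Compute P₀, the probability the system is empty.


a = λ/μ = 45.07/21.93 = 2.0552; ρ = a/c = 0.5138
Σ_{k=0}^{3} a^k/k! (terms k=0..3) = 1.00000 + 2.05518 + 2.11187 + 1.44676 = 6.61381
Tail: a^4/(4!(1−ρ)) = 17.84004/(24·0.4862) = 1.52885
P₀ = 1/(6.61381 + 1.52885) = 1/8.14265 = 0.122810

Final: 0.122810


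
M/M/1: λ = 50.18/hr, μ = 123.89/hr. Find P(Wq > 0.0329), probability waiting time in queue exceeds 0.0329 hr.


ρ = 50.18/123.89 = 0.4050
P(Wq > t) = ρ·e^{−(μ−λ)t} = 0.4050·e^{−2.4251}
= 0.4050·0.088473 = 0.035835

Final: 0.035835


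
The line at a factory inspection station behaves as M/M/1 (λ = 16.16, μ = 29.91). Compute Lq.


ρ = 16.16/29.91 = 0.5403
Lq = ρ²/(1−ρ) = 0.2919/0.4597 = 0.6350

Final: 0.6350


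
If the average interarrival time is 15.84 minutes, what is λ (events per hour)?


λ = 1/(interarrival time) in consistent units.
1 hour = 60 min, so λ = 60/15.84 = 3.7879 per hour

Final: 3.7879 /hr


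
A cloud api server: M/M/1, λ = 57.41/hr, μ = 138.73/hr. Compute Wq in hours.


ρ = 57.41/138.73 = 0.4138
Wq = ρ/(μ−λ) = 0.4138/(138.73 − 57.41) = 0.4138/81.32 = 0.005089 hr

Final: 0.005089 hr


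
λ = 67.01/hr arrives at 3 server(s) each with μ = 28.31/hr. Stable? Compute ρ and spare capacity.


Total capacity cμ = 3·28.31 = 84.93/hr
ρ = λ/(cμ) = 67.01/84.93 = 0.7890
Stable ⇔ ρ < 1: YES
Spare capacity = cμ − λ = 84.93 − 67.01 = 17.92/hr

Final: ρ = 0.7890; stable; margin = 17.92/hr


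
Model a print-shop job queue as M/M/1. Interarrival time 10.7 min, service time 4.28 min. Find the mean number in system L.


λ = 60/10.7 = 5.6075 /hr
μ = 60/4.28 = 14.0187 /hr
ρ = λ/μ = 5.6075/14.0187 = 0.4000
L = ρ/(1−ρ) = 0.4000/0.6000 = 0.6667

Final: 0.6667


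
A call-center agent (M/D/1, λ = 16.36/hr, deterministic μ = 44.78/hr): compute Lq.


ρ = 16.36/44.78 = 0.3653
M/D/1: Lq = ρ²/(2(1−ρ)) = 0.1335/(2·0.6347) = 0.10515

Final: 0.10515


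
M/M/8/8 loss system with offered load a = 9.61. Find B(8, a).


B(c,a) = (a^c/c!) / Σ_{k=0}^{c} a^k/k!
a^8/8! = 1804.124806
Σ terms (k=0..8): 1.00000 + 9.61000 + 46.17605 + 147.91728 + 355.37127 + 683.02357 + 1093.97609 + 1501.87289 + 1804.12481 = 5643.071950
B = 1804.124806/5643.071950 = 0.319706

Final: 0.319706


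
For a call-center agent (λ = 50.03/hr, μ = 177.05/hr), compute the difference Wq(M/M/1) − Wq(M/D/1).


ρ = 50.03/177.05 = 0.2826
Wq(M/M/1) = ρ/(μ−λ) = 0.2826/127.02 = 0.002225 hr
Wq(M/D/1) = ρ/(2(μ−λ)) = 0.001112 hr
Savings = 0.002225 − 0.001112 = 0.001112 hr

Final: 0.001112 hr


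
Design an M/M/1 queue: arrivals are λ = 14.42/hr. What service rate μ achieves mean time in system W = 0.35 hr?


W = 1/(μ−λ) ⇒ μ − λ = 1/W = 1/0.35 = 2.8571
μ = λ + 1/W = 14.42 + 2.8571 = 17.2771 per hr

Final: 17.2771 /hr


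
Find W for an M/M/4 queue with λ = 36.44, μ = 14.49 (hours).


a = 2.5148; ρ = 0.6287; P₀ = 0.072377
Lq = P₀·a^c·ρ/(c!(1−ρ)²) = 0.55011
Wq = Lq/λ = 0.55011/36.44 = 0.01510 hr
W = Wq + 1/μ = 0.01510 + 0.06901 = 0.08411 hr

Final: 0.08411 hr


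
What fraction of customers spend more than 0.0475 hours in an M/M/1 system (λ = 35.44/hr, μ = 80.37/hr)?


W ~ Exponential(μ−λ) for M/M/1.
μ − λ = 80.37 − 35.44 = 44.9300
P(W > t) = e^{−(μ−λ)t} = e^{−2.1342} = 0.118342

Final: 0.118342


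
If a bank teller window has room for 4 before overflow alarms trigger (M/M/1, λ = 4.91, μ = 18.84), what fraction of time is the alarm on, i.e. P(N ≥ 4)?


ρ = 4.91/18.84 = 0.2606
P(N ≥ n) = ρ^n = 0.2606^4 = 0.004613

Final: 0.004613


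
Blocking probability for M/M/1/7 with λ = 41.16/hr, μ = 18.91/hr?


ρ = λ/μ = 41.16/18.91 = 2.1766
P_K = (1−ρ)ρ^K/(1−ρ^(K+1)) = (-1.1766·231.465816)/(1 − 503.814541)
= -272.348725/-502.814541 = 0.541648

Final: 0.541648


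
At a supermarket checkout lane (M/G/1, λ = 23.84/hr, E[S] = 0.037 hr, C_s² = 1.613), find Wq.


ρ = λ·E[S] = 23.84·0.037 = 0.8821
E[S²] = E[S]²(1+C_s²) = 0.037²·(1+1.613) = 0.003577
Wq = λ·E[S²]/(2(1−ρ)) = 23.84·0.003577/(2·0.1179) = 0.36160 hr

Final: 0.36160 hr


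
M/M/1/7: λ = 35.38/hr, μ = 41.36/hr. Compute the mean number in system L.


ρ = 35.38/41.36 = 0.8554
L = ρ[1 − (K+1)ρ^K + Kρ^(K+1)] / [(1−ρ)(1−ρ^(K+1))]
Numerator: 0.8554·(1 − 8·0.335151 + 7·0.286694) = 0.278562
Denominator: (0.1446)·(0.713306) = 0.103133
L = 0.278562/0.103133 = 2.7010

Final: 2.7010


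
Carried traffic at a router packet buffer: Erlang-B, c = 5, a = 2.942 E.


B(5,2.942) = 0.105122 (Erlang-B)
Carried load = a(1 − B) = 2.942·(1 − 0.105122) = 2.942·0.894878 = 2.6327 E

Final: 2.6327 Erlangs


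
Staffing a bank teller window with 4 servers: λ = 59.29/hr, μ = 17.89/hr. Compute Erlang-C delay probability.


a = λ/μ = 3.3141; ρ = a/4 = 0.8285
P₀ = 0.022130 (from M/M/c formula)
C(c,a) = [a^c/(c!(1−ρ))]·P₀ = [120.63809/(24·0.1715)]·0.022130
= 29.31561·0.022130 = 0.648743

Final: 0.648743


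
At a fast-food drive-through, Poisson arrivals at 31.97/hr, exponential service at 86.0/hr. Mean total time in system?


W = 1/(μ−λ) = 1/(86.0 − 31.97) = 1/54.03 = 0.01851 hr

Final: 0.01851 hr


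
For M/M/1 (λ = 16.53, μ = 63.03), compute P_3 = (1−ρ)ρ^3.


ρ = 16.53/63.03 = 0.2623
P_n = (1−ρ)·ρ^n = (1 − 0.2623)·0.2623^3 = 0.7377·0.018038 = 0.013307

Final: 0.013307


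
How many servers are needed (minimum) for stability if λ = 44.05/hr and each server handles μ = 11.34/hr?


Stability requires cμ > λ ⇔ c > λ/μ.
λ/μ = 44.05/11.34 = 3.8845
Minimum integer c = ⌊3.8845⌋ + 1 = 4
Check: 4·11.34 = 45.36 > 44.05, while 3·11.34 = 34.02 ≤ 44.05

Final: 4 servers


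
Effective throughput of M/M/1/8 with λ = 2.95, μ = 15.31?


ρ = 0.1927; P_K = (1−ρ)ρ^8/(1−ρ^9) = 0.000001534
λ_eff = λ(1 − P_K) = 2.95·(1 − 0.000001534) = 2.95·0.999998 = 2.9500 /hr

Final: 2.9500 /hr


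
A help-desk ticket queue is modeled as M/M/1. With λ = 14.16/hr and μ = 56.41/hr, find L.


ρ = λ/μ = 14.16/56.41 = 0.2510
L = ρ/(1−ρ) = 0.2510/(1 − 0.2510) = 0.2510/0.7490 = 0.3351

Final: 0.3351


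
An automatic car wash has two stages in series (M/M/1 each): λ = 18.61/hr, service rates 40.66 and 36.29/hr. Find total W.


Each node sees arrival rate λ = 18.61/hr (tandem ⇒ throughput preserved).
W₁ = 1/(μ₁−λ) = 1/(40.66−18.61) = 0.04535 hr
W₂ = 1/(μ₂−λ) = 1/(36.29−18.61) = 0.05656 hr
W_total = W₁ + W₂ = 0.04535 + 0.05656 = 0.10191 hr

Final: 0.10191 hr


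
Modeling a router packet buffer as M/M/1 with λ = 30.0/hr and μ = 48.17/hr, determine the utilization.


ρ = λ/μ = 30.0/48.17 = 0.6228

Final: 0.6228


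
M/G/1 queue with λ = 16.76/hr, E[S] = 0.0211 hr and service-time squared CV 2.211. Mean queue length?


ρ = λ·E[S] = 16.76·0.0211 = 0.3536
Lq = ρ²(1+C_s²)/(2(1−ρ)) = 0.1251·(1+2.211)/(2·0.6464)
= 0.1251·3.2110/1.2927 = 0.31063

Final: 0.31063


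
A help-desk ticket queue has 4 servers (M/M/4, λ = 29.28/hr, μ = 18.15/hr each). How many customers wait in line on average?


a = λ/μ = 1.6132; ρ = a/4 = 0.4033
P₀ = 0.196574
Lq = P₀·a^c·ρ / (c!·(1−ρ)²) = 0.196574·6.77295·0.4033/(24·0.35604)
= 0.06284

Final: 0.06284


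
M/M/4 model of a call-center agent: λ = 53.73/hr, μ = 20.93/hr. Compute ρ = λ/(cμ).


ρ = λ/(cμ) = 53.73/(4·20.93) = 53.73/83.72 = 0.6418

Final: 0.6418


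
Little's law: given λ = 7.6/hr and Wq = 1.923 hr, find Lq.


Lq = λWq = 7.6·1.923 = 14.6148

Final: 14.6148


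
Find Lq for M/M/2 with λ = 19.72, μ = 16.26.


a = λ/μ = 1.2128; ρ = a/2 = 0.6064
P₀ = 0.245023
Lq = P₀·a^c·ρ / (c!·(1−ρ)²) = 0.245023·1.47086·0.6064/(2·0.15492)
= 0.70532

Final: 0.70532


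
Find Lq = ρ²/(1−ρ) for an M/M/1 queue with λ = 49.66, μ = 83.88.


ρ = 49.66/83.88 = 0.5920
Lq = ρ²/(1−ρ) = 0.3505/0.4080 = 0.8592

Final: 0.8592


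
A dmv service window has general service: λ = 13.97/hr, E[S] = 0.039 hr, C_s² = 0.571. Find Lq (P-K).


ρ = λ·E[S] = 13.97·0.039 = 0.5448
Lq = ρ²(1+C_s²)/(2(1−ρ)) = 0.2968·(1+0.571)/(2·0.4552)
= 0.2968·1.5710/0.9103 = 0.51226

Final: 0.51226


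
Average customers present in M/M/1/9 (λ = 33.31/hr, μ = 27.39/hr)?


ρ = 33.31/27.39 = 1.2161
L = ρ[1 − (K+1)ρ^K + Kρ^(K+1)] / [(1−ρ)(1−ρ^(K+1))]
Numerator: 1.2161·(1 − 10·5.818934 + 9·7.076622) = 7.905212
Denominator: (-0.2161)·(-6.076622) = 1.313385
L = 7.905212/1.313385 = 6.0190

Final: 6.0190


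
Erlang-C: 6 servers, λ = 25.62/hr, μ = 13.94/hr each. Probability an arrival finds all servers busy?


a = λ/μ = 1.8379; ρ = a/6 = 0.3063
P₀ = 0.159015 (from M/M/c formula)
C(c,a) = [a^c/(c!(1−ρ))]·P₀ = [38.53879/(720·0.6937)]·0.159015
= 0.07716·0.159015 = 0.012270

Final: 0.012270


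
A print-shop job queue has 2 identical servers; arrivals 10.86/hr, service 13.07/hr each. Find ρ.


ρ = λ/(cμ) = 10.86/(2·13.07) = 10.86/26.14 = 0.4155

Final: 0.4155


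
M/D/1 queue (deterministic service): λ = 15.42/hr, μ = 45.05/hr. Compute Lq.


ρ = 15.42/45.05 = 0.3423
M/D/1: Lq = ρ²/(2(1−ρ)) = 0.1172/(2·0.6577) = 0.08907

Final: 0.08907


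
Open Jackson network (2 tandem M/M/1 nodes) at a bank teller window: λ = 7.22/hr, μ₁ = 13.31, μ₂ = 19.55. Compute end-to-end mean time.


Each node sees arrival rate λ = 7.22/hr (tandem ⇒ throughput preserved).
W₁ = 1/(μ₁−λ) = 1/(13.31−7.22) = 0.16420 hr
W₂ = 1/(μ₂−λ) = 1/(19.55−7.22) = 0.08110 hr
W_total = W₁ + W₂ = 0.16420 + 0.08110 = 0.24531 hr

Final: 0.24531 hr


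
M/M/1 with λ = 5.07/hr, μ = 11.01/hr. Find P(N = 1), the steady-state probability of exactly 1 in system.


ρ = 5.07/11.01 = 0.4605
P_n = (1−ρ)·ρ^n = (1 − 0.4605)·0.4605^1 = 0.5395·0.460490 = 0.248439

Final: 0.248439


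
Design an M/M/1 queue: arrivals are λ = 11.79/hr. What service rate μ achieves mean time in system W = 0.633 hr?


W = 1/(μ−λ) ⇒ μ − λ = 1/W = 1/0.633 = 1.5798
μ = λ + 1/W = 11.79 + 1.5798 = 13.3698 per hr

Final: 13.3698 /hr


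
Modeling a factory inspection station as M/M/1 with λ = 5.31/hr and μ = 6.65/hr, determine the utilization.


ρ = λ/μ = 5.31/6.65 = 0.7985

Final: 0.7985


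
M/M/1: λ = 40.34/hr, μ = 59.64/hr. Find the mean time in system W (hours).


W = 1/(μ−λ) = 1/(59.64 − 40.34) = 1/19.30 = 0.05181 hr

Final: 0.05181 hr


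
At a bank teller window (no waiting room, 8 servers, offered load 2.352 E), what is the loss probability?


B(c,a) = (a^c/c!) / Σ_{k=0}^{c} a^k/k!
a^8/8! = 0.023226
Σ terms (k=0..8): 1.00000 + 2.35200 + 2.76595 + 2.16851 + 1.27508 + 0.59980 + 0.23512 + 0.07900 + 0.02323 = 10.498686
B = 0.023226/10.498686 = 0.002212

Final: 0.002212


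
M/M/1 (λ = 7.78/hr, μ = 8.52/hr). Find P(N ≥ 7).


ρ = 7.78/8.52 = 0.9131
P(N ≥ n) = ρ^n = 0.9131^7 = 0.529395

Final: 0.529395


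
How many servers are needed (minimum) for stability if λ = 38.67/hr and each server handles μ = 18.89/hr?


Stability requires cμ > λ ⇔ c > λ/μ.
λ/μ = 38.67/18.89 = 2.0471
Minimum integer c = ⌊2.0471⌋ + 1 = 3
Check: 3·18.89 = 56.67 > 38.67, while 2·18.89 = 37.78 ≤ 38.67

Final: 3 servers


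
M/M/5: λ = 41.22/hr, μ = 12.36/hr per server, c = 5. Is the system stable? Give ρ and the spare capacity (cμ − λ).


Total capacity cμ = 5·12.36 = 61.80/hr
ρ = λ/(cμ) = 41.22/61.80 = 0.6670
Stable ⇔ ρ < 1: YES
Spare capacity = cμ − λ = 61.80 − 41.22 = 20.58/hr

Final: ρ = 0.6670; stable; margin = 20.58/hr


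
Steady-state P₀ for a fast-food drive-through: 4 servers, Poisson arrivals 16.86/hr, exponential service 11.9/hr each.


a = λ/μ = 16.86/11.9 = 1.4168; ρ = a/c = 0.3542
Σ_{k=0}^{3} a^k/k! (terms k=0..3) = 1.00000 + 1.41681 + 1.00367 + 0.47400 = 3.89448
Tail: a^4/(4!(1−ρ)) = 4.02942/(24·0.6458) = 0.25998
P₀ = 1/(3.89448 + 0.25998) = 1/4.15446 = 0.240705

Final: 0.240705


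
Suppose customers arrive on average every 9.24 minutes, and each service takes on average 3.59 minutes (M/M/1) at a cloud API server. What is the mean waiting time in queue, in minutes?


λ = 60/9.24 = 6.4935 /hr
μ = 60/3.59 = 16.7131 /hr
ρ = λ/μ = 6.4935/16.7131 = 0.3885
Wq = ρ/(μ−λ) = 0.3885/(16.7131−6.4935) = 0.03802 hr
In minutes: 0.03802·60 = 2.281 min

Final: 2.281 min


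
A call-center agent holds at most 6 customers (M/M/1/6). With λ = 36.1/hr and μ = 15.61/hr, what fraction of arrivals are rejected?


ρ = λ/μ = 36.1/15.61 = 2.3126
P_K = (1−ρ)ρ^K/(1−ρ^(K+1)) = (-1.3126·152.976878)/(1 − 353.777405)
= -200.800527/-352.777405 = 0.569199

Final: 0.569199


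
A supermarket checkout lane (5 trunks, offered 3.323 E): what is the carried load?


B(5,3.323) = 0.138287 (Erlang-B)
Carried load = a(1 − B) = 3.323·(1 − 0.138287) = 3.323·0.861713 = 2.8635 E

Final: 2.8635 Erlangs


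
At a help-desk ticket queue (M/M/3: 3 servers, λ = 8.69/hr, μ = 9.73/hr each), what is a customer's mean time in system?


a = 0.8931; ρ = 0.2977; P₀ = 0.406338
Lq = P₀·a^c·ρ/(c!(1−ρ)²) = 0.02912
Wq = Lq/λ = 0.02912/8.69 = 0.003351 hr
W = Wq + 1/μ = 0.003351 + 0.10277 = 0.10613 hr

Final: 0.10613 hr


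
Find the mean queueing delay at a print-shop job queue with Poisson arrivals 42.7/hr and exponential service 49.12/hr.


ρ = 42.7/49.12 = 0.8693
Wq = ρ/(μ−λ) = 0.8693/(49.12 − 42.7) = 0.8693/6.42 = 0.1354 hr

Final: 0.1354 hr


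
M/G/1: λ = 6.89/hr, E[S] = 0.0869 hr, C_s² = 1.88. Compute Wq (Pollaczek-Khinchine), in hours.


ρ = λ·E[S] = 6.89·0.0869 = 0.5987
E[S²] = E[S]²(1+C_s²) = 0.0869²·(1+1.88) = 0.021749
Wq = λ·E[S²]/(2(1−ρ)) = 6.89·0.021749/(2·0.4013) = 0.18672 hr

Final: 0.18672 hr


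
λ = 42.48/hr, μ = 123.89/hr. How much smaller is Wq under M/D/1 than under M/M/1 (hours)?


ρ = 42.48/123.89 = 0.3429
Wq(M/M/1) = ρ/(μ−λ) = 0.3429/81.41 = 0.004212 hr
Wq(M/D/1) = ρ/(2(μ−λ)) = 0.002106 hr
Savings = 0.004212 − 0.002106 = 0.002106 hr

Final: 0.002106 hr


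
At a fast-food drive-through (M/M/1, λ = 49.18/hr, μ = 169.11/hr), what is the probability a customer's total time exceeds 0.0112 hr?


W ~ Exponential(μ−λ) for M/M/1.
μ − λ = 169.11 − 49.18 = 119.9300
P(W > t) = e^{−(μ−λ)t} = e^{−1.3432} = 0.261005

Final: 0.261005


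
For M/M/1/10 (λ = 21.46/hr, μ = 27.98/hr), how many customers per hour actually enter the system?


ρ = 0.7670; P_K = (1−ρ)ρ^10/(1−ρ^11) = 0.017352
λ_eff = λ(1 − P_K) = 21.46·(1 − 0.017352) = 21.46·0.982648 = 21.0876 /hr

Final: 21.0876 /hr


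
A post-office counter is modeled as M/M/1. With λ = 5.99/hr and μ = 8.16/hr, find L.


ρ = λ/μ = 5.99/8.16 = 0.7341
L = ρ/(1−ρ) = 0.7341/(1 − 0.7341) = 0.7341/0.2659 = 2.7604

Final: 2.7604


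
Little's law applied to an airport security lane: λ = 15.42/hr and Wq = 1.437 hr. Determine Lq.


Lq = λWq = 15.42·1.437 = 22.1585

Final: 22.1585


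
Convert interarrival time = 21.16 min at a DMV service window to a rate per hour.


λ = 1/(interarrival time) in consistent units.
1 hour = 60 min, so λ = 60/21.16 = 2.8355 per hour

Final: 2.8355 /hr


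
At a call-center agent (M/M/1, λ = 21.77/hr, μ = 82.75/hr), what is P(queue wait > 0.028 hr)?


ρ = 21.77/82.75 = 0.2631
P(Wq > t) = ρ·e^{−(μ−λ)t} = 0.2631·e^{−1.7074}
= 0.2631·0.181329 = 0.047704

Final: 0.047704


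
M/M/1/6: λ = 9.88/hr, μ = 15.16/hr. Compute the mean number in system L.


ρ = 9.88/15.16 = 0.6517
L = ρ[1 − (K+1)ρ^K + Kρ^(K+1)] / [(1−ρ)(1−ρ^(K+1))]
Numerator: 0.6517·(1 − 7·0.076621 + 6·0.049935) = 0.497431
Denominator: (0.3483)·(0.950065) = 0.330893
L = 0.497431/0.330893 = 1.5033

Final: 1.5033


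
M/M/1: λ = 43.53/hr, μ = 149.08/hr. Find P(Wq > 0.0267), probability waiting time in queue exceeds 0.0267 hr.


ρ = 43.53/149.08 = 0.2920
P(Wq > t) = ρ·e^{−(μ−λ)t} = 0.2920·e^{−2.8182}
= 0.2920·0.059714 = 0.017436

Final: 0.017436


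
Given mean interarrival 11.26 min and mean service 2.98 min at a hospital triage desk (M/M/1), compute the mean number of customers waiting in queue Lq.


λ = 60/11.26 = 5.3286 /hr
μ = 60/2.98 = 20.1342 /hr
ρ = λ/μ = 5.3286/20.1342 = 0.2647
Lq = ρ²/(1−ρ) = 0.07004/0.7353 = 0.09525

Final: 0.09525


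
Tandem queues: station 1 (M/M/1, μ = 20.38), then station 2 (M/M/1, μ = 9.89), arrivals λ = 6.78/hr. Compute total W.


Each node sees arrival rate λ = 6.78/hr (tandem ⇒ throughput preserved).
W₁ = 1/(μ₁−λ) = 1/(20.38−6.78) = 0.07353 hr
W₂ = 1/(μ₂−λ) = 1/(9.89−6.78) = 0.32154 hr
W_total = W₁ + W₂ = 0.07353 + 0.32154 = 0.39507 hr

Final: 0.39507 hr


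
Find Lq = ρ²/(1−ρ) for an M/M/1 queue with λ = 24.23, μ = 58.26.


ρ = 24.23/58.26 = 0.4159
Lq = ρ²/(1−ρ) = 0.1730/0.5841 = 0.2961

Final: 0.2961


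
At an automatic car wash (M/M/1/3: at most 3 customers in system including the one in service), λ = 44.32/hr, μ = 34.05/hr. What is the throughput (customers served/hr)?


ρ = 1.3016; P_K = (1−ρ)ρ^3/(1−ρ^4) = 0.355619
λ_eff = λ(1 − P_K) = 44.32·(1 − 0.355619) = 44.32·0.644381 = 28.5590 /hr

Final: 28.5590 /hr
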